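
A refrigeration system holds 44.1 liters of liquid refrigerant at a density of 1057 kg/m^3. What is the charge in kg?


Charge = V * rho / 1000
Charge = 44.1 * 1057 / 1000
Charge = 46.61 kg

46.61


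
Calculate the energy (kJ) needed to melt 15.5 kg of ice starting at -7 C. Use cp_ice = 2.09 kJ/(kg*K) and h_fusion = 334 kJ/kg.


Sensible heat = cp * dT = 2.09 * 7 = 14.63 kJ/kg
Total per kg = 14.63 + 334 = 348.63 kJ/kg
Q = m * total = 15.5 * 348.63
Q = 5403.8 kJ

5403.8


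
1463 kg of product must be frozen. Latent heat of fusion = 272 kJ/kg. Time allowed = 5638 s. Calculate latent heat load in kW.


Q_lat = m * h_fg / t
Q_lat = 1463 * 272 / 5638
Q_lat = 70.58 kW

70.58


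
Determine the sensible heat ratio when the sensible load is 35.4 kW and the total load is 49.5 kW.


SHR = Q_sensible / Q_total
SHR = 35.4 / 49.5
SHR = 0.715

0.715


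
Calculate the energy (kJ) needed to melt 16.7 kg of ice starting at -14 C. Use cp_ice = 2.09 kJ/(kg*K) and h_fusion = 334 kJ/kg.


Sensible heat = cp * dT = 2.09 * 14 = 29.26 kJ/kg
Total per kg = 29.26 + 334 = 363.26 kJ/kg
Q = m * total = 16.7 * 363.26
Q = 6066.4 kJ

6066.4


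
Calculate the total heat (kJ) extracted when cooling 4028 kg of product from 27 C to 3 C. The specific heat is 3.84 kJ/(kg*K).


dT = 27 - (3) = 24 K
Q = m * cp * dT = 4028 * 3.84 * 24
Q = 371220 kJ

371220


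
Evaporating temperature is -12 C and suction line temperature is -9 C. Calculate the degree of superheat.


Superheat = T_suction - T_evap
Superheat = -9 - (-12)
Superheat = 3 K

3


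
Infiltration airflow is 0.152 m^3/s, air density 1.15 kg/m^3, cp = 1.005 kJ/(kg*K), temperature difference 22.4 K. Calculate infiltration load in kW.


Q = V_dot * rho * cp * dT
Q = 0.152 * 1.15 * 1.005 * 22.4
Q = 3.935 kW

3.935


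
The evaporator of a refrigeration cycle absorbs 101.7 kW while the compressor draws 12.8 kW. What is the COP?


COP = Q_evap / W
COP = 101.7 / 12.8
COP = 7.945

7.945


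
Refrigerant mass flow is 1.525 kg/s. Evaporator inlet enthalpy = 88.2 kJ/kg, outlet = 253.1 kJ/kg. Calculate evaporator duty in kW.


dh = 253.1 - 88.2 = 164.9 kJ/kg
Q_evap = m_dot * dh = 1.525 * 164.9
Q_evap = 251.47 kW

251.47


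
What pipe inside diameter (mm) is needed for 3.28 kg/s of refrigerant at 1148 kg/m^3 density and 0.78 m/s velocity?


A = m_dot / (rho * v) = 3.28 / (1148 * 0.78) = 0.003663003663 m^2
d = sqrt(4*A/pi) * 1000
d = 68.3 mm

68.3


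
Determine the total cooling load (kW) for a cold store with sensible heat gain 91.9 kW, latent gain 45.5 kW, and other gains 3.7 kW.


Q_total = Q_s + Q_l + Q_misc
Q_total = 91.9 + 45.5 + 3.7
Q_total = 141.1 kW

141.1


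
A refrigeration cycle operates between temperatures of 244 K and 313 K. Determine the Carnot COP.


dT = 313 - 244 = 69 K
COP_carnot = T_cold / dT = 244 / 69
COP_carnot = 3.536

3.536


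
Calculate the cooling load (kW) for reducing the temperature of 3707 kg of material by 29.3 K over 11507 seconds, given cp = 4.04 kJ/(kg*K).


Q = m * cp * dT / t
Q = 3707 * 4.04 * 29.3 / 11507
Q = 38.134 kW

38.134


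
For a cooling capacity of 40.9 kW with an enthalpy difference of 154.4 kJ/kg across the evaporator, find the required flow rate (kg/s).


m_dot = Q / dh
m_dot = 40.9 / 154.4
m_dot = 0.2649 kg/s

0.2649


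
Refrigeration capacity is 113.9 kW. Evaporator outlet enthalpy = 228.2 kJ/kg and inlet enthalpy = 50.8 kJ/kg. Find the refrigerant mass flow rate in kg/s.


dh = 228.2 - 50.8 = 177.4 kJ/kg
m_dot = Q / dh = 113.9 / 177.4 = 0.6421 kg/s

0.6421


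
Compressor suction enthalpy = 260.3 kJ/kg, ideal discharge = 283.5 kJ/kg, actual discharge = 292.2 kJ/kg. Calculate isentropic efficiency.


dh_ideal = 283.5 - 260.3 = 23.2 kJ/kg
dh_actual = 292.2 - 260.3 = 31.9 kJ/kg
eta_s = dh_ideal / dh_actual = 23.2 / 31.9
eta_s = 0.7273

0.7273


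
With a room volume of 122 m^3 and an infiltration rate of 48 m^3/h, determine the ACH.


ACH = flow / volume
ACH = 48 / 122
ACH = 0.393

0.393


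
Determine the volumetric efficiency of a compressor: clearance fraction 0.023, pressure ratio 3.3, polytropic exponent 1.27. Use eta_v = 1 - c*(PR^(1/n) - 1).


PR^(1/n) = 3.3^(1/1.27) = 2.56022829
eta_v = 1 - 0.023 * (2.56022829 - 1)
eta_v = 0.9641

0.9641


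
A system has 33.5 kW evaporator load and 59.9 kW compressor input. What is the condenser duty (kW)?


Q_cond = Q_evap + W
Q_cond = 33.5 + 59.9
Q_cond = 93.4 kW

93.4


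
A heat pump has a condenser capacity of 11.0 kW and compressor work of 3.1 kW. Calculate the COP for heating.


COP_hp = Q_cond / W
COP_hp = 11.0 / 3.1
COP_hp = 3.548

3.548


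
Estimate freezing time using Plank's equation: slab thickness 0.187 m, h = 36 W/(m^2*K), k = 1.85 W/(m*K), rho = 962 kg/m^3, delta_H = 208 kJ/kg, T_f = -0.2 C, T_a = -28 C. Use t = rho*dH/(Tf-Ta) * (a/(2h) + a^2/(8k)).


dT = -0.2 - (-28) = 27.8 K
term1 = a/(2h) = 0.187/(2*36) = 0.002597222222
term2 = a^2/(8k) = 0.187^2/(8*1.85) = 0.00236277027
t = rho*dH*1000/dT * (term1 + term2)
t = 962*208*1000/27.8 * (0.002597222222 + 0.00236277027)
t = 35701 s

35701


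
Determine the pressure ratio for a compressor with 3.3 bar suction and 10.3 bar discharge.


PR = P_high / P_low
PR = 10.3 / 3.3
PR = 3.121

3.121


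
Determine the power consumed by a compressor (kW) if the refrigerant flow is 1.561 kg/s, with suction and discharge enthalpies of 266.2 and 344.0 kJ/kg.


dh = 344.0 - 266.2 = 77.8 kJ/kg
W = m_dot * dh = 1.561 * 77.8 = 121.45 kW

121.45


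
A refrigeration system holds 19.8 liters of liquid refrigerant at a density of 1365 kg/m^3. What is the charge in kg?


Charge = V * rho / 1000
Charge = 19.8 * 1365 / 1000
Charge = 27.03 kg

27.03


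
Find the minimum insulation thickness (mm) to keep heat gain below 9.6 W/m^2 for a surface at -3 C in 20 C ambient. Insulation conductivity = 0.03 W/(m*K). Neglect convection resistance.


dT = 20 - (-3) = 23 K
thickness = k * dT / q_max * 1000
thickness = 0.03 * 23 / 9.6 * 1000
thickness = 71.9 mm

71.9


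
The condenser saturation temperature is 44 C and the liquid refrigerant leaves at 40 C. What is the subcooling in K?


Subcooling = T_cond - T_liquid
Subcooling = 44 - 40
Subcooling = 4 K

4


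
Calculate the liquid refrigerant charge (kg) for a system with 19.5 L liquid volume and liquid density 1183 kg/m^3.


Charge = V * rho / 1000
Charge = 19.5 * 1183 / 1000
Charge = 23.07 kg

23.07


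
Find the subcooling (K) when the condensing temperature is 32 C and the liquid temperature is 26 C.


Subcooling = T_cond - T_liquid
Subcooling = 32 - 26
Subcooling = 6 K

6


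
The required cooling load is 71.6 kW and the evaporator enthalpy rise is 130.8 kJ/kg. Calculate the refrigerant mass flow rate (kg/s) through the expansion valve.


m_dot = Q / dh
m_dot = 71.6 / 130.8
m_dot = 0.5474 kg/s

0.5474


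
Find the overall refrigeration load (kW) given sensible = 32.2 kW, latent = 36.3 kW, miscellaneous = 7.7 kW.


Q_total = Q_s + Q_l + Q_misc
Q_total = 32.2 + 36.3 + 7.7
Q_total = 76.2 kW

76.2


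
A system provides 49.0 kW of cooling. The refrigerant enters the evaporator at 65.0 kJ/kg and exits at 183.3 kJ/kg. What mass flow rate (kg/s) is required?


dh = 183.3 - 65.0 = 118.3 kJ/kg
m_dot = Q / dh = 49.0 / 118.3 = 0.4142 kg/s

0.4142


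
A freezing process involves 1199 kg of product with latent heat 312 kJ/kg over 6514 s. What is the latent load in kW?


Q_lat = m * h_fg / t
Q_lat = 1199 * 312 / 6514
Q_lat = 57.43 kW

57.43


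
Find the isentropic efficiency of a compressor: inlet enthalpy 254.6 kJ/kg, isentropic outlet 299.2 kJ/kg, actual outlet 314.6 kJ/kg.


dh_ideal = 299.2 - 254.6 = 44.6 kJ/kg
dh_actual = 314.6 - 254.6 = 60.0 kJ/kg
eta_s = dh_ideal / dh_actual = 44.6 / 60.0
eta_s = 0.7433

0.7433


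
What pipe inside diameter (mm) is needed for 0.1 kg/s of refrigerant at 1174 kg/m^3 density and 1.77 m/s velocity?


A = m_dot / (rho * v) = 0.1 / (1174 * 1.77) = 0.00004812365855 m^2
d = sqrt(4*A/pi) * 1000
d = 7.8 mm

7.8


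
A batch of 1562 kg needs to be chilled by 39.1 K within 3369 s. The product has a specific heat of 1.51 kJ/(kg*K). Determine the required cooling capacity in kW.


Q = m * cp * dT / t
Q = 1562 * 1.51 * 39.1 / 3369
Q = 27.374 kW

27.374


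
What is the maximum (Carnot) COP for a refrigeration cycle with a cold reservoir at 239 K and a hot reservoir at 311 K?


dT = 311 - 239 = 72 K
COP_carnot = T_cold / dT = 239 / 72
COP_carnot = 3.319

3.319


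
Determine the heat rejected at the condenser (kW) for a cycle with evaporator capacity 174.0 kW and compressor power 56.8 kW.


Q_cond = Q_evap + W
Q_cond = 174.0 + 56.8
Q_cond = 230.8 kW

230.8


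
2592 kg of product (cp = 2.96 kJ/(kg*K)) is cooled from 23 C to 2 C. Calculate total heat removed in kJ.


dT = 23 - (2) = 21 K
Q = m * cp * dT = 2592 * 2.96 * 21
Q = 161119 kJ

161119


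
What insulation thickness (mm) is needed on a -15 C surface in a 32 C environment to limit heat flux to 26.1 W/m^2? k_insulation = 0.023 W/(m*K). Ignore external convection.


dT = 32 - (-15) = 47 K
thickness = k * dT / q_max * 1000
thickness = 0.023 * 47 / 26.1 * 1000
thickness = 41.4 mm

41.4


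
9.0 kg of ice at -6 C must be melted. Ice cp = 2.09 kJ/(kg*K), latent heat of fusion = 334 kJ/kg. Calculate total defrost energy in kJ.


Sensible heat = cp * dT = 2.09 * 6 = 12.54 kJ/kg
Total per kg = 12.54 + 334 = 346.54 kJ/kg
Q = m * total = 9.0 * 346.54
Q = 3118.9 kJ

3118.9


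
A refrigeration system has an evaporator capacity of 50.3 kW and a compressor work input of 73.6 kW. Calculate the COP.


COP = Q_evap / W
COP = 50.3 / 73.6
COP = 0.683

0.683


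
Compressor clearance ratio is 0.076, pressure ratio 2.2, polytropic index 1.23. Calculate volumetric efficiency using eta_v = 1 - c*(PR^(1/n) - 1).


PR^(1/n) = 2.2^(1/1.23) = 1.89842054
eta_v = 1 - 0.076 * (1.89842054 - 1)
eta_v = 0.9317

0.9317


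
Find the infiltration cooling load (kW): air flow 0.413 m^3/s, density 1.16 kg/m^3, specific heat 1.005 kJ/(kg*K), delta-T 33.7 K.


Q = V_dot * rho * cp * dT
Q = 0.413 * 1.16 * 1.005 * 33.7
Q = 16.226 kW

16.226


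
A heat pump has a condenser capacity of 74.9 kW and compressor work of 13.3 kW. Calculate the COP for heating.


COP_hp = Q_cond / W
COP_hp = 74.9 / 13.3
COP_hp = 5.632

5.632


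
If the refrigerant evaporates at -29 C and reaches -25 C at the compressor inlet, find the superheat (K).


Superheat = T_suction - T_evap
Superheat = -25 - (-29)
Superheat = 4 K

4


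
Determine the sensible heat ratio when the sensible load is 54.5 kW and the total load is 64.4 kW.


SHR = Q_sensible / Q_total
SHR = 54.5 / 64.4
SHR = 0.846

0.846


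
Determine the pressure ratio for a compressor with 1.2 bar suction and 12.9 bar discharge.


PR = P_high / P_low
PR = 12.9 / 1.2
PR = 10.75

10.75


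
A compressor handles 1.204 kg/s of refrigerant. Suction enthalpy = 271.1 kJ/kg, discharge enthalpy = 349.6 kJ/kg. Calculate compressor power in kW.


dh = 349.6 - 271.1 = 78.5 kJ/kg
W = m_dot * dh = 1.204 * 78.5 = 94.51 kW

94.51


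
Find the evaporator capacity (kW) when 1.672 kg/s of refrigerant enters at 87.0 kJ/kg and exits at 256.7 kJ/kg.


dh = 256.7 - 87.0 = 169.7 kJ/kg
Q_evap = m_dot * dh = 1.672 * 169.7
Q_evap = 283.74 kW

283.74


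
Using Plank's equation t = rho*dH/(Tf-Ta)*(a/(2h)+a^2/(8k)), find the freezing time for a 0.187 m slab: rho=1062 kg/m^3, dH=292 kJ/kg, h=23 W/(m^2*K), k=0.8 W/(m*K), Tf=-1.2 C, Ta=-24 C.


dT = -1.2 - (-24) = 22.8 K
term1 = a/(2h) = 0.187/(2*23) = 0.004065217391
term2 = a^2/(8k) = 0.187^2/(8*0.8) = 0.00546390625
t = rho*dH*1000/dT * (term1 + term2)
t = 1062*292*1000/22.8 * (0.004065217391 + 0.00546390625)
t = 129606 s

129606


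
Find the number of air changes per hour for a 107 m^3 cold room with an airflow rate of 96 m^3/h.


ACH = flow / volume
ACH = 96 / 107
ACH = 0.897

0.897


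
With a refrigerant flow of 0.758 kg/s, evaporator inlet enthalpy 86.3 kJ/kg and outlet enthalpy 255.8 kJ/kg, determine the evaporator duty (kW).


dh = 255.8 - 86.3 = 169.5 kJ/kg
Q_evap = m_dot * dh = 0.758 * 169.5
Q_evap = 128.48 kW

128.48


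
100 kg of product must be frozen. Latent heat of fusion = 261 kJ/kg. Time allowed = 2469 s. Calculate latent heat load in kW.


Q_lat = m * h_fg / t
Q_lat = 100 * 261 / 2469
Q_lat = 10.57 kW

10.57


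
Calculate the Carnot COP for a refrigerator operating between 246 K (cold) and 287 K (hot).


dT = 287 - 246 = 41 K
COP_carnot = T_cold / dT = 246 / 41
COP_carnot = 6.0

6.0


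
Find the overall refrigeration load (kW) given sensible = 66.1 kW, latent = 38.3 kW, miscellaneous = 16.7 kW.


Q_total = Q_s + Q_l + Q_misc
Q_total = 66.1 + 38.3 + 16.7
Q_total = 121.1 kW

121.1


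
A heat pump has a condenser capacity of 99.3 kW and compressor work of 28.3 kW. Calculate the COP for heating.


COP_hp = Q_cond / W
COP_hp = 99.3 / 28.3
COP_hp = 3.509

3.509


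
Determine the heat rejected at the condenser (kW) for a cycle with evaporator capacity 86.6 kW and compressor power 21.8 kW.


Q_cond = Q_evap + W
Q_cond = 86.6 + 21.8
Q_cond = 108.4 kW

108.4


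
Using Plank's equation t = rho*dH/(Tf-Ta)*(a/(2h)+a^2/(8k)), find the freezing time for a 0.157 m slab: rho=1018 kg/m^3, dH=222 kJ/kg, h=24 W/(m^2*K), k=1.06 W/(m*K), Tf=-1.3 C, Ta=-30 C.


dT = -1.3 - (-30) = 28.7 K
term1 = a/(2h) = 0.157/(2*24) = 0.003270833333
term2 = a^2/(8k) = 0.157^2/(8*1.06) = 0.002906721698
t = rho*dH*1000/dT * (term1 + term2)
t = 1018*222*1000/28.7 * (0.003270833333 + 0.002906721698)
t = 48645 s

48645


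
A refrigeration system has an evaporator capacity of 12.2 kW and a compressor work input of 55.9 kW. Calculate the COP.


COP = Q_evap / W
COP = 12.2 / 55.9
COP = 0.218

0.218


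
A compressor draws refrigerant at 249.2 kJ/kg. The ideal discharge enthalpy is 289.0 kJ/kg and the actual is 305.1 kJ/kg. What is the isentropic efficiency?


dh_ideal = 289.0 - 249.2 = 39.8 kJ/kg
dh_actual = 305.1 - 249.2 = 55.9 kJ/kg
eta_s = dh_ideal / dh_actual = 39.8 / 55.9
eta_s = 0.712

0.712


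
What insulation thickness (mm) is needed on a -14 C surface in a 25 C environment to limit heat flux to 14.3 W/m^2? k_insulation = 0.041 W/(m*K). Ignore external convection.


dT = 25 - (-14) = 39 K
thickness = k * dT / q_max * 1000
thickness = 0.041 * 39 / 14.3 * 1000
thickness = 111.8 mm

111.8


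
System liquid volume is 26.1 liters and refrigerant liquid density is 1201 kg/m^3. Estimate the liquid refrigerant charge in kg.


Charge = V * rho / 1000
Charge = 26.1 * 1201 / 1000
Charge = 31.35 kg

31.35


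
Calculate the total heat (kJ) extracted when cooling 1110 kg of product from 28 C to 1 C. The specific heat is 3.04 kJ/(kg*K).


dT = 28 - (1) = 27 K
Q = m * cp * dT = 1110 * 3.04 * 27
Q = 91109 kJ

91109


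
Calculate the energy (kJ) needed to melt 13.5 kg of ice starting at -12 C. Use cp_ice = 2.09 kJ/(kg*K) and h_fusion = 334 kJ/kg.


Sensible heat = cp * dT = 2.09 * 12 = 25.08 kJ/kg
Total per kg = 25.08 + 334 = 359.08 kJ/kg
Q = m * total = 13.5 * 359.08
Q = 4847.6 kJ

4847.6


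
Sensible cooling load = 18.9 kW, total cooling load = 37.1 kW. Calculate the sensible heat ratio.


SHR = Q_sensible / Q_total
SHR = 18.9 / 37.1
SHR = 0.509

0.509


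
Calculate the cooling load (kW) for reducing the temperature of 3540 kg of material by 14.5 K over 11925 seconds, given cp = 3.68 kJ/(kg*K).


Q = m * cp * dT / t
Q = 3540 * 3.68 * 14.5 / 11925
Q = 15.84 kW

15.84


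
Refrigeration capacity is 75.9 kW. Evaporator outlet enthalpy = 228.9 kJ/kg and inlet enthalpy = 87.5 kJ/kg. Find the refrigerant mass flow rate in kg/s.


dh = 228.9 - 87.5 = 141.4 kJ/kg
m_dot = Q / dh = 75.9 / 141.4 = 0.5368 kg/s

0.5368


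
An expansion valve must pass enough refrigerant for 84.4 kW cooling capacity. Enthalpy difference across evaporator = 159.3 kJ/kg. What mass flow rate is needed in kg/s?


m_dot = Q / dh
m_dot = 84.4 / 159.3
m_dot = 0.5298 kg/s

0.5298


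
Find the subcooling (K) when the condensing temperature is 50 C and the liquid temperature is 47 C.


Subcooling = T_cond - T_liquid
Subcooling = 50 - 47
Subcooling = 3 K

3


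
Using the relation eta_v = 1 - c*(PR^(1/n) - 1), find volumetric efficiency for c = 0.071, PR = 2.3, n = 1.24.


PR^(1/n) = 2.3^(1/1.24) = 1.95756412
eta_v = 1 - 0.071 * (1.95756412 - 1)
eta_v = 0.932

0.932


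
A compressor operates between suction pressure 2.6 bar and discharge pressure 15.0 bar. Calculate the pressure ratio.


PR = P_high / P_low
PR = 15.0 / 2.6
PR = 5.769

5.769


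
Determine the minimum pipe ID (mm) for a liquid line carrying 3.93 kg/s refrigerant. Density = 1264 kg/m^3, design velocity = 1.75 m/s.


A = m_dot / (rho * v) = 3.93 / (1264 * 1.75) = 0.001776672694 m^2
d = sqrt(4*A/pi) * 1000
d = 47.6 mm

47.6


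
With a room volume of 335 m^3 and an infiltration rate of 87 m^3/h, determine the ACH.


ACH = flow / volume
ACH = 87 / 335
ACH = 0.26

0.26


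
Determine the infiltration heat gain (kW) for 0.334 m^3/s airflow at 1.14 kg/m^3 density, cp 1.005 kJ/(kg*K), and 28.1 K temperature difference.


Q = V_dot * rho * cp * dT
Q = 0.334 * 1.14 * 1.005 * 28.1
Q = 10.753 kW

10.753


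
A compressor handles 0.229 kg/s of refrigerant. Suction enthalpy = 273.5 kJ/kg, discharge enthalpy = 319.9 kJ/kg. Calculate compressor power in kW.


dh = 319.9 - 273.5 = 46.4 kJ/kg
W = m_dot * dh = 0.229 * 46.4 = 10.63 kW

10.63


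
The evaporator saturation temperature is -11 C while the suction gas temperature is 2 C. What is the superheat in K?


Superheat = T_suction - T_evap
Superheat = 2 - (-11)
Superheat = 13 K

13


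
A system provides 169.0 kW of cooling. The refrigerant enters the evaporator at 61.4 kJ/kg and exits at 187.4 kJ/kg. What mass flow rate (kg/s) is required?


dh = 187.4 - 61.4 = 126.0 kJ/kg
m_dot = Q / dh = 169.0 / 126.0 = 1.3413 kg/s

1.3413


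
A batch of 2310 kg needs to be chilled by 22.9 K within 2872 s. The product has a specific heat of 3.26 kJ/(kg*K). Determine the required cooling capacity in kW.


Q = m * cp * dT / t
Q = 2310 * 3.26 * 22.9 / 2872
Q = 60.046 kW

60.046


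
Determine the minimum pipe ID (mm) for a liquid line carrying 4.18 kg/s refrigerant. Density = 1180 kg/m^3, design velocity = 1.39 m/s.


A = m_dot / (rho * v) = 4.18 / (1180 * 1.39) = 0.002548469699 m^2
d = sqrt(4*A/pi) * 1000
d = 57.0 mm

57.0


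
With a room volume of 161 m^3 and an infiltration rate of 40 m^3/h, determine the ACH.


ACH = flow / volume
ACH = 40 / 161
ACH = 0.248

0.248


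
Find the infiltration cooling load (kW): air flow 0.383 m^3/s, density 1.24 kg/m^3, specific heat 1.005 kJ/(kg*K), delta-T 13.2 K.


Q = V_dot * rho * cp * dT
Q = 0.383 * 1.24 * 1.005 * 13.2
Q = 6.3 kW

6.3


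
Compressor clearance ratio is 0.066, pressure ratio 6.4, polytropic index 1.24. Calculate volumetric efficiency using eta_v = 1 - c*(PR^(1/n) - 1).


PR^(1/n) = 6.4^(1/1.24) = 4.46832898
eta_v = 1 - 0.066 * (4.46832898 - 1)
eta_v = 0.7711

0.7711


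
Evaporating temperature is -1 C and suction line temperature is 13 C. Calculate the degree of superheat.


Superheat = T_suction - T_evap
Superheat = 13 - (-1)
Superheat = 14 K

14


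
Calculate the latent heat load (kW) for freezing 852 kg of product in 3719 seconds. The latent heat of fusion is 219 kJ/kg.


Q_lat = m * h_fg / t
Q_lat = 852 * 219 / 3719
Q_lat = 50.17 kW

50.17


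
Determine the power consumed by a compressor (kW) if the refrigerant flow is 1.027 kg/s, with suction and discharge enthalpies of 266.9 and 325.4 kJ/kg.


dh = 325.4 - 266.9 = 58.5 kJ/kg
W = m_dot * dh = 1.027 * 58.5 = 60.08 kW

60.08


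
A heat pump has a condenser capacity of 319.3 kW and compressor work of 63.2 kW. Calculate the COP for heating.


COP_hp = Q_cond / W
COP_hp = 319.3 / 63.2
COP_hp = 5.052

5.052


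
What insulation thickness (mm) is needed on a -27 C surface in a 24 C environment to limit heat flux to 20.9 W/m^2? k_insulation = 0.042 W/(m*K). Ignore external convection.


dT = 24 - (-27) = 51 K
thickness = k * dT / q_max * 1000
thickness = 0.042 * 51 / 20.9 * 1000
thickness = 102.5 mm

102.5


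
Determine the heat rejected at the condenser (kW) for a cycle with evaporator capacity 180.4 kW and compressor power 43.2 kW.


Q_cond = Q_evap + W
Q_cond = 180.4 + 43.2
Q_cond = 223.6 kW

223.6


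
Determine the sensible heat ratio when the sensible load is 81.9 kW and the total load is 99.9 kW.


SHR = Q_sensible / Q_total
SHR = 81.9 / 99.9
SHR = 0.82

0.82


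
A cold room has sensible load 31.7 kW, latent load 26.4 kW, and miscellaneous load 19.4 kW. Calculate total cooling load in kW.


Q_total = Q_s + Q_l + Q_misc
Q_total = 31.7 + 26.4 + 19.4
Q_total = 77.5 kW

77.5


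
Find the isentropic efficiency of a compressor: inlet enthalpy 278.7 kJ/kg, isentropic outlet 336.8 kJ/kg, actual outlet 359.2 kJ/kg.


dh_ideal = 336.8 - 278.7 = 58.1 kJ/kg
dh_actual = 359.2 - 278.7 = 80.5 kJ/kg
eta_s = dh_ideal / dh_actual = 58.1 / 80.5
eta_s = 0.7217

0.7217


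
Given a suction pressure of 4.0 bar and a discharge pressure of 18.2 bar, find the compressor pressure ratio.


PR = P_high / P_low
PR = 18.2 / 4.0
PR = 4.55

4.55


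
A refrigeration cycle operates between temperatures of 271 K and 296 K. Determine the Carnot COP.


dT = 296 - 271 = 25 K
COP_carnot = T_cold / dT = 271 / 25
COP_carnot = 10.84

10.84


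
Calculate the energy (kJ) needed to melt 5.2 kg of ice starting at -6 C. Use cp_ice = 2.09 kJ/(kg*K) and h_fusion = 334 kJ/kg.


Sensible heat = cp * dT = 2.09 * 6 = 12.54 kJ/kg
Total per kg = 12.54 + 334 = 346.54 kJ/kg
Q = m * total = 5.2 * 346.54
Q = 1802.0 kJ

1802.0


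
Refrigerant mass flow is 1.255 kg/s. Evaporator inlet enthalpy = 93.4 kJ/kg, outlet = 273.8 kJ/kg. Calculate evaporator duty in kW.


dh = 273.8 - 93.4 = 180.4 kJ/kg
Q_evap = m_dot * dh = 1.255 * 180.4
Q_evap = 226.4 kW

226.4


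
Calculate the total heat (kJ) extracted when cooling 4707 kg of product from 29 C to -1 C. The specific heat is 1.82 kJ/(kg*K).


dT = 29 - (-1) = 30 K
Q = m * cp * dT = 4707 * 1.82 * 30
Q = 257002 kJ

257002


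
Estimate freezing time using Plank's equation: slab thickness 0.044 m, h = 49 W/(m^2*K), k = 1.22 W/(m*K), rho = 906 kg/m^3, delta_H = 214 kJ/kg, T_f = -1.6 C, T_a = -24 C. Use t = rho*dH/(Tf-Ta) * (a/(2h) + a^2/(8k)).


dT = -1.6 - (-24) = 22.4 K
term1 = a/(2h) = 0.044/(2*49) = 0.0004489795918
term2 = a^2/(8k) = 0.044^2/(8*1.22) = 0.0001983606557
t = rho*dH*1000/dT * (term1 + term2)
t = 906*214*1000/22.4 * (0.0004489795918 + 0.0001983606557)
t = 5603 s

5603


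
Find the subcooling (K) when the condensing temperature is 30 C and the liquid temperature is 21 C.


Subcooling = T_cond - T_liquid
Subcooling = 30 - 21
Subcooling = 9 K

9


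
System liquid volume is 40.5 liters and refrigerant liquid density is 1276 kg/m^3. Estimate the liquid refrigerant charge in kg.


Charge = V * rho / 1000
Charge = 40.5 * 1276 / 1000
Charge = 51.68 kg

51.68


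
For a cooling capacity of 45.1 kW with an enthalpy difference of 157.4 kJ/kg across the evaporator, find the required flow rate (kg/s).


m_dot = Q / dh
m_dot = 45.1 / 157.4
m_dot = 0.2865 kg/s

0.2865


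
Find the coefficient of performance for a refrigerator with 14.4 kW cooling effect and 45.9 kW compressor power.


COP = Q_evap / W
COP = 14.4 / 45.9
COP = 0.314

0.314


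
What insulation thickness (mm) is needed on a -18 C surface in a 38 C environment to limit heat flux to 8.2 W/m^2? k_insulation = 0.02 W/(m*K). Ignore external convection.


dT = 38 - (-18) = 56 K
thickness = k * dT / q_max * 1000
thickness = 0.02 * 56 / 8.2 * 1000
thickness = 136.6 mm

136.6


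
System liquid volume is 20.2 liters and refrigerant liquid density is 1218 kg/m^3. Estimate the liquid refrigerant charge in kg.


Charge = V * rho / 1000
Charge = 20.2 * 1218 / 1000
Charge = 24.6 kg

24.6


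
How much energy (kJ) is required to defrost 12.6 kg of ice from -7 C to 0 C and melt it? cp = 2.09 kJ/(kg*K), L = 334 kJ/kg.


Sensible heat = cp * dT = 2.09 * 7 = 14.63 kJ/kg
Total per kg = 14.63 + 334 = 348.63 kJ/kg
Q = m * total = 12.6 * 348.63
Q = 4392.7 kJ

4392.7


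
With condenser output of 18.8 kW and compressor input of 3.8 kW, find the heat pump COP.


COP_hp = Q_cond / W
COP_hp = 18.8 / 3.8
COP_hp = 4.947

4.947


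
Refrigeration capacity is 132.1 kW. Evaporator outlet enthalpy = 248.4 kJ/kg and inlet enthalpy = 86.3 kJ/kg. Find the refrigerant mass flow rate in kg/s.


dh = 248.4 - 86.3 = 162.1 kJ/kg
m_dot = Q / dh = 132.1 / 162.1 = 0.8149 kg/s

0.8149


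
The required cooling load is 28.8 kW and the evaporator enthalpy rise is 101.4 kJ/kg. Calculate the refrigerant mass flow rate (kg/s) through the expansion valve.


m_dot = Q / dh
m_dot = 28.8 / 101.4
m_dot = 0.284 kg/s

0.284


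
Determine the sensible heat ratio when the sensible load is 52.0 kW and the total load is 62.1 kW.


SHR = Q_sensible / Q_total
SHR = 52.0 / 62.1
SHR = 0.837

0.837


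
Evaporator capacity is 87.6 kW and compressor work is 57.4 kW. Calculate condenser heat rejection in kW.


Q_cond = Q_evap + W
Q_cond = 87.6 + 57.4
Q_cond = 145.0 kW

145.0


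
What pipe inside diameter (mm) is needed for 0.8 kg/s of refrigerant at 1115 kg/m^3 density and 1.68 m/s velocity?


A = m_dot / (rho * v) = 0.8 / (1115 * 1.68) = 0.0004270766603 m^2
d = sqrt(4*A/pi) * 1000
d = 23.3 mm

23.3


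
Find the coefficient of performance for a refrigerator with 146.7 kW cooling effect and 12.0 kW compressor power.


COP = Q_evap / W
COP = 146.7 / 12.0
COP = 12.225

12.225


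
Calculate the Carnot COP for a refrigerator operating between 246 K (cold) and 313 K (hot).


dT = 313 - 246 = 67 K
COP_carnot = T_cold / dT = 246 / 67
COP_carnot = 3.672

3.672


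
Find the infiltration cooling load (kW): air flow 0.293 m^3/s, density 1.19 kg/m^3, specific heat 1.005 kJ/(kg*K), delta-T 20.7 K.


Q = V_dot * rho * cp * dT
Q = 0.293 * 1.19 * 1.005 * 20.7
Q = 7.254 kW

7.254


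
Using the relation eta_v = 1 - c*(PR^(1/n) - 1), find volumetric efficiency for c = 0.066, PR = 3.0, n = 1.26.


PR^(1/n) = 3.0^(1/1.26) = 2.39148501
eta_v = 1 - 0.066 * (2.39148501 - 1)
eta_v = 0.9082

0.9082


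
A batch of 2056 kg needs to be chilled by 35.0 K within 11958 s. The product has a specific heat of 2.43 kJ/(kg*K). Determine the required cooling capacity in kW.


Q = m * cp * dT / t
Q = 2056 * 2.43 * 35.0 / 11958
Q = 14.623 kW

14.623


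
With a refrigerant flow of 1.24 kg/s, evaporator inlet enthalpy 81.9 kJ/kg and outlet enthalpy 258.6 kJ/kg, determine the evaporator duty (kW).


dh = 258.6 - 81.9 = 176.7 kJ/kg
Q_evap = m_dot * dh = 1.24 * 176.7
Q_evap = 219.11 kW

219.11


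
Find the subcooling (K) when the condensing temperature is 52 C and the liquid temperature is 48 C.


Subcooling = T_cond - T_liquid
Subcooling = 52 - 48
Subcooling = 4 K

4


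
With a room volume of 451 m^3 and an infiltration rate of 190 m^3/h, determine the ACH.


ACH = flow / volume
ACH = 190 / 451
ACH = 0.421

0.421


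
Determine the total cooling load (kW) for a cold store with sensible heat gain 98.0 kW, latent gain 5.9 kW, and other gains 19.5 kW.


Q_total = Q_s + Q_l + Q_misc
Q_total = 98.0 + 5.9 + 19.5
Q_total = 123.4 kW

123.4


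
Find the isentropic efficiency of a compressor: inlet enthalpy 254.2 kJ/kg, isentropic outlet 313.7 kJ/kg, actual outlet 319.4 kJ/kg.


dh_ideal = 313.7 - 254.2 = 59.5 kJ/kg
dh_actual = 319.4 - 254.2 = 65.2 kJ/kg
eta_s = dh_ideal / dh_actual = 59.5 / 65.2
eta_s = 0.9126

0.9126


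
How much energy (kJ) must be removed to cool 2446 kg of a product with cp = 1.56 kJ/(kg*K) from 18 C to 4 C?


dT = 18 - (4) = 14 K
Q = m * cp * dT = 2446 * 1.56 * 14
Q = 53421 kJ

53421


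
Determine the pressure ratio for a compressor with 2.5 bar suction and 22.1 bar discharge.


PR = P_high / P_low
PR = 22.1 / 2.5
PR = 8.84

8.84


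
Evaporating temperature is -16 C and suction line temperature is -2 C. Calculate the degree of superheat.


Superheat = T_suction - T_evap
Superheat = -2 - (-16)
Superheat = 14 K

14


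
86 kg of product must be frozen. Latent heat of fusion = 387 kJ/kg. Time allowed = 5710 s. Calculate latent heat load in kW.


Q_lat = m * h_fg / t
Q_lat = 86 * 387 / 5710
Q_lat = 5.83 kW

5.83


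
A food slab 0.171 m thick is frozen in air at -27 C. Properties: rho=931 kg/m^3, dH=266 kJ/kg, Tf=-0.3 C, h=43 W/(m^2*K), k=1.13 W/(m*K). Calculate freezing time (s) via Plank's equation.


dT = -0.3 - (-27) = 26.7 K
term1 = a/(2h) = 0.171/(2*43) = 0.001988372093
term2 = a^2/(8k) = 0.171^2/(8*1.13) = 0.003234623894
t = rho*dH*1000/dT * (term1 + term2)
t = 931*266*1000/26.7 * (0.001988372093 + 0.003234623894)
t = 48444 s

48444


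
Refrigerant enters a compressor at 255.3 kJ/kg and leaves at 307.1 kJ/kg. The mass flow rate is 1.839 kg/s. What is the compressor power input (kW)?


dh = 307.1 - 255.3 = 51.8 kJ/kg
W = m_dot * dh = 1.839 * 51.8 = 95.26 kW

95.26


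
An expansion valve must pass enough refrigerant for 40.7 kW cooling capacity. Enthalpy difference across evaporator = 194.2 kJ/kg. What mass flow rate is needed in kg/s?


m_dot = Q / dh
m_dot = 40.7 / 194.2
m_dot = 0.2096 kg/s

0.2096


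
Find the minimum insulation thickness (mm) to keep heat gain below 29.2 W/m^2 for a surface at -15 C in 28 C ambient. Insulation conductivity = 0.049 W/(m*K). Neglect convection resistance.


dT = 28 - (-15) = 43 K
thickness = k * dT / q_max * 1000
thickness = 0.049 * 43 / 29.2 * 1000
thickness = 72.2 mm

72.2


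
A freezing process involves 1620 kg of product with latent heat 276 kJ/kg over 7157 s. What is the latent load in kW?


Q_lat = m * h_fg / t
Q_lat = 1620 * 276 / 7157
Q_lat = 62.47 kW

62.47


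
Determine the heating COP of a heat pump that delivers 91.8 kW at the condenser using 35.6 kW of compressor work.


COP_hp = Q_cond / W
COP_hp = 91.8 / 35.6
COP_hp = 2.579

2.579


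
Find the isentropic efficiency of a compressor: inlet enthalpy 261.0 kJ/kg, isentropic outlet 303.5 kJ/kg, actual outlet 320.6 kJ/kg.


dh_ideal = 303.5 - 261.0 = 42.5 kJ/kg
dh_actual = 320.6 - 261.0 = 59.6 kJ/kg
eta_s = dh_ideal / dh_actual = 42.5 / 59.6
eta_s = 0.7131

0.7131


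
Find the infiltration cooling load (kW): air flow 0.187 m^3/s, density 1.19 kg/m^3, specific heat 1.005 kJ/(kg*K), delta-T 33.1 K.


Q = V_dot * rho * cp * dT
Q = 0.187 * 1.19 * 1.005 * 33.1
Q = 7.403 kW

7.403


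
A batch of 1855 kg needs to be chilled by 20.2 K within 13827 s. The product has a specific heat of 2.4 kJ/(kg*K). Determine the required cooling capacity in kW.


Q = m * cp * dT / t
Q = 1855 * 2.4 * 20.2 / 13827
Q = 6.504 kW

6.504


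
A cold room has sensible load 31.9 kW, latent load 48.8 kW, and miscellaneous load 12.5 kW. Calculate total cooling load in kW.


Q_total = Q_s + Q_l + Q_misc
Q_total = 31.9 + 48.8 + 12.5
Q_total = 93.2 kW

93.2


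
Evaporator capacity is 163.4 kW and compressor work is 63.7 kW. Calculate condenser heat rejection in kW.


Q_cond = Q_evap + W
Q_cond = 163.4 + 63.7
Q_cond = 227.1 kW

227.1


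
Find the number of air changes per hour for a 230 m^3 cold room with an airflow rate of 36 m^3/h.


ACH = flow / volume
ACH = 36 / 230
ACH = 0.157

0.157


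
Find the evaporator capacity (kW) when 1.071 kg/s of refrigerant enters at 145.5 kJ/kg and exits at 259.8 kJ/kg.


dh = 259.8 - 145.5 = 114.3 kJ/kg
Q_evap = m_dot * dh = 1.071 * 114.3
Q_evap = 122.42 kW

122.42


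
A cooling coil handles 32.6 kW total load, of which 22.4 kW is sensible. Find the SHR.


SHR = Q_sensible / Q_total
SHR = 22.4 / 32.6
SHR = 0.687

0.687


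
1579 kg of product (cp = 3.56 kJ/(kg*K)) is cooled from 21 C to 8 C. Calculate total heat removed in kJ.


dT = 21 - (8) = 13 K
Q = m * cp * dT = 1579 * 3.56 * 13
Q = 73076 kJ

73076


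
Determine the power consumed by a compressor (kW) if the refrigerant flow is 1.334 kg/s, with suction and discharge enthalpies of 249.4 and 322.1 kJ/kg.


dh = 322.1 - 249.4 = 72.7 kJ/kg
W = m_dot * dh = 1.334 * 72.7 = 96.98 kW

96.98


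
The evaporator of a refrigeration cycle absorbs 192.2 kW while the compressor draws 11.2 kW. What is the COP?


COP = Q_evap / W
COP = 192.2 / 11.2
COP = 17.161

17.161


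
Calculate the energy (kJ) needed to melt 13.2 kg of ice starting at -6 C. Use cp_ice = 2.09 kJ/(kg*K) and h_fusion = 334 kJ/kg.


Sensible heat = cp * dT = 2.09 * 6 = 12.54 kJ/kg
Total per kg = 12.54 + 334 = 346.54 kJ/kg
Q = m * total = 13.2 * 346.54
Q = 4574.3 kJ

4574.3


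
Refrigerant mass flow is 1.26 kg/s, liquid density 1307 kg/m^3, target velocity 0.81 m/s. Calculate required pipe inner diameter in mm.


A = m_dot / (rho * v) = 1.26 / (1307 * 0.81) = 0.001190172575 m^2
d = sqrt(4*A/pi) * 1000
d = 38.9 mm

38.9


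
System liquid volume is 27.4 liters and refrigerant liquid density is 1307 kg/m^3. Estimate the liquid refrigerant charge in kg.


Charge = V * rho / 1000
Charge = 27.4 * 1307 / 1000
Charge = 35.81 kg

35.81


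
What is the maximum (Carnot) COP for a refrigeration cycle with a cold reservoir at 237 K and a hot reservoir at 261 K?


dT = 261 - 237 = 24 K
COP_carnot = T_cold / dT = 237 / 24
COP_carnot = 9.875

9.875


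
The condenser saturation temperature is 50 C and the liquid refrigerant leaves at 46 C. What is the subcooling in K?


Subcooling = T_cond - T_liquid
Subcooling = 50 - 46
Subcooling = 4 K

4


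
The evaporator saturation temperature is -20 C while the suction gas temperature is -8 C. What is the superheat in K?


Superheat = T_suction - T_evap
Superheat = -8 - (-20)
Superheat = 12 K

12


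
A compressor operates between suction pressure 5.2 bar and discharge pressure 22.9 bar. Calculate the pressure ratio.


PR = P_high / P_low
PR = 22.9 / 5.2
PR = 4.404

4.404


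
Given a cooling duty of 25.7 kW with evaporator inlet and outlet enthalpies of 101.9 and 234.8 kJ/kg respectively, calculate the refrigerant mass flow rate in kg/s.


dh = 234.8 - 101.9 = 132.9 kJ/kg
m_dot = Q / dh = 25.7 / 132.9 = 0.1934 kg/s

0.1934


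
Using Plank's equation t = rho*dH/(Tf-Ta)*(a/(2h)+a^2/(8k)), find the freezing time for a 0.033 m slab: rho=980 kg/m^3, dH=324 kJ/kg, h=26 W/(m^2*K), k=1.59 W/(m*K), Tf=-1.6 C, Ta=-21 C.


dT = -1.6 - (-21) = 19.4 K
term1 = a/(2h) = 0.033/(2*26) = 0.0006346153846
term2 = a^2/(8k) = 0.033^2/(8*1.59) = 0.00008561320755
t = rho*dH*1000/dT * (term1 + term2)
t = 980*324*1000/19.4 * (0.0006346153846 + 0.00008561320755)
t = 11788 s

11788


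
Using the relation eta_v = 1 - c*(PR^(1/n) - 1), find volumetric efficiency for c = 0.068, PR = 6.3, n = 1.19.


PR^(1/n) = 6.3^(1/1.19) = 4.69585575
eta_v = 1 - 0.068 * (4.69585575 - 1)
eta_v = 0.7487

0.7487


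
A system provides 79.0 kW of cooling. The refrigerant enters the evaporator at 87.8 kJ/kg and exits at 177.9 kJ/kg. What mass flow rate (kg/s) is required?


dh = 177.9 - 87.8 = 90.1 kJ/kg
m_dot = Q / dh = 79.0 / 90.1 = 0.8768 kg/s

0.8768


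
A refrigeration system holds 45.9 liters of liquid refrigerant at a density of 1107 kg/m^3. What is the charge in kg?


Charge = V * rho / 1000
Charge = 45.9 * 1107 / 1000
Charge = 50.81 kg

50.81


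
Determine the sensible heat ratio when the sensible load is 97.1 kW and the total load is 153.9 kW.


SHR = Q_sensible / Q_total
SHR = 97.1 / 153.9
SHR = 0.631

0.631


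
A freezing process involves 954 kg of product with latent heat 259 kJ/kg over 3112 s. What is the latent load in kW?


Q_lat = m * h_fg / t
Q_lat = 954 * 259 / 3112
Q_lat = 79.4 kW

79.4


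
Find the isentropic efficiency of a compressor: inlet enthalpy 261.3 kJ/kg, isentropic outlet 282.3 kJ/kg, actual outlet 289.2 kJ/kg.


dh_ideal = 282.3 - 261.3 = 21.0 kJ/kg
dh_actual = 289.2 - 261.3 = 27.9 kJ/kg
eta_s = dh_ideal / dh_actual = 21.0 / 27.9
eta_s = 0.7527

0.7527


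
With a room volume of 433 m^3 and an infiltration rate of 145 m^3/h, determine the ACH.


ACH = flow / volume
ACH = 145 / 433
ACH = 0.335

0.335


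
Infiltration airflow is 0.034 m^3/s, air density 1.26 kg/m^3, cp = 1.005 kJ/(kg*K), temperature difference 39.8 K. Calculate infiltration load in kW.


Q = V_dot * rho * cp * dT
Q = 0.034 * 1.26 * 1.005 * 39.8
Q = 1.714 kW

1.714


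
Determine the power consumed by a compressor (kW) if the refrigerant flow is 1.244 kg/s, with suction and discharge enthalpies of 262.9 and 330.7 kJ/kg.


dh = 330.7 - 262.9 = 67.8 kJ/kg
W = m_dot * dh = 1.244 * 67.8 = 84.34 kW

84.34


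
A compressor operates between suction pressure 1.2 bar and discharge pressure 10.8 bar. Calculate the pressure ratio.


PR = P_high / P_low
PR = 10.8 / 1.2
PR = 9.0

9.0


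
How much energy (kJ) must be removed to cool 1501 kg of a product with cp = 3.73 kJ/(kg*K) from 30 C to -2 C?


dT = 30 - (-2) = 32 K
Q = m * cp * dT = 1501 * 3.73 * 32
Q = 179159 kJ

179159


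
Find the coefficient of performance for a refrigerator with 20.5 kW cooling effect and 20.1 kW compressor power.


COP = Q_evap / W
COP = 20.5 / 20.1
COP = 1.02

1.02


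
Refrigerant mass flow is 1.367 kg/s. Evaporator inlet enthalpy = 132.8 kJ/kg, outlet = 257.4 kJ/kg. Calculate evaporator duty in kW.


dh = 257.4 - 132.8 = 124.6 kJ/kg
Q_evap = m_dot * dh = 1.367 * 124.6
Q_evap = 170.33 kW

170.33


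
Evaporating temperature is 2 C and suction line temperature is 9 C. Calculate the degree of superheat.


Superheat = T_suction - T_evap
Superheat = 9 - (2)
Superheat = 7 K

7


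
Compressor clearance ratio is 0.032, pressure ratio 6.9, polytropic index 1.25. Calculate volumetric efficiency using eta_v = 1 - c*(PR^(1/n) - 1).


PR^(1/n) = 6.9^(1/1.25) = 4.68898963
eta_v = 1 - 0.032 * (4.68898963 - 1)
eta_v = 0.882

0.882


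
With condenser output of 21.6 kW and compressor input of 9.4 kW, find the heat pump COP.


COP_hp = Q_cond / W
COP_hp = 21.6 / 9.4
COP_hp = 2.298

2.298


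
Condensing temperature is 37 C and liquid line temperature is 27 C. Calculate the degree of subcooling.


Subcooling = T_cond - T_liquid
Subcooling = 37 - 27
Subcooling = 10 K

10


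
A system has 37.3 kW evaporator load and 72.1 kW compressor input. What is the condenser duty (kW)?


Q_cond = Q_evap + W
Q_cond = 37.3 + 72.1
Q_cond = 109.4 kW

109.4


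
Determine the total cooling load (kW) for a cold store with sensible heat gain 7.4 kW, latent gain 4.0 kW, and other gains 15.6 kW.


Q_total = Q_s + Q_l + Q_misc
Q_total = 7.4 + 4.0 + 15.6
Q_total = 27.0 kW

27.0


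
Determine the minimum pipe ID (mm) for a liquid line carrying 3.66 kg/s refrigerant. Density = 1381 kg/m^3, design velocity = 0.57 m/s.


A = m_dot / (rho * v) = 3.66 / (1381 * 0.57) = 0.004649567438 m^2
d = sqrt(4*A/pi) * 1000
d = 76.9 mm

76.9


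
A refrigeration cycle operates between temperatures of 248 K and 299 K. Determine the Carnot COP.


dT = 299 - 248 = 51 K
COP_carnot = T_cold / dT = 248 / 51
COP_carnot = 4.863

4.863


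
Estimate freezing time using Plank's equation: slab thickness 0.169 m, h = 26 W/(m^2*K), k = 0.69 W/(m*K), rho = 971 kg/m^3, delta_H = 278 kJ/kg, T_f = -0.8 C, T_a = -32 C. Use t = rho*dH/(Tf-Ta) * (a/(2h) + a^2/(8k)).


dT = -0.8 - (-32) = 31.2 K
term1 = a/(2h) = 0.169/(2*26) = 0.00325
term2 = a^2/(8k) = 0.169^2/(8*0.69) = 0.005174094203
t = rho*dH*1000/dT * (term1 + term2)
t = 971*278*1000/31.2 * (0.00325 + 0.005174094203)
t = 72884 s

72884
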